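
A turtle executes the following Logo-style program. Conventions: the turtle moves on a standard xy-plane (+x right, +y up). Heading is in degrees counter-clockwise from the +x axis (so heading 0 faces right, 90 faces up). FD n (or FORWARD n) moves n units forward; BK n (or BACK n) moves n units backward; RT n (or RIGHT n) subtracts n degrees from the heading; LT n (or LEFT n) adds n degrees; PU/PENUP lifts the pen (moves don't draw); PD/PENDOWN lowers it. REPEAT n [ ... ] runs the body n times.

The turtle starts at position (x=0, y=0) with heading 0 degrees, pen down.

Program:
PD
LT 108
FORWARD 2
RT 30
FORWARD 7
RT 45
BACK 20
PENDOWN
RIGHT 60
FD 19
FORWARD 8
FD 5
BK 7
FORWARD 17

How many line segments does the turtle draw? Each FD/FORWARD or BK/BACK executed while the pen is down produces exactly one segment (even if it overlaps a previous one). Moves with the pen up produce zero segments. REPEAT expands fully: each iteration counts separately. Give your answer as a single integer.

Answer: 8

Derivation:
Executing turtle program step by step:
Start: pos=(0,0), heading=0, pen down
PD: pen down
LT 108: heading 0 -> 108
FD 2: (0,0) -> (-0.618,1.902) [heading=108, draw]
RT 30: heading 108 -> 78
FD 7: (-0.618,1.902) -> (0.837,8.749) [heading=78, draw]
RT 45: heading 78 -> 33
BK 20: (0.837,8.749) -> (-15.936,-2.144) [heading=33, draw]
PD: pen down
RT 60: heading 33 -> 333
FD 19: (-15.936,-2.144) -> (0.993,-10.769) [heading=333, draw]
FD 8: (0.993,-10.769) -> (8.121,-14.401) [heading=333, draw]
FD 5: (8.121,-14.401) -> (12.576,-16.671) [heading=333, draw]
BK 7: (12.576,-16.671) -> (6.339,-13.493) [heading=333, draw]
FD 17: (6.339,-13.493) -> (21.486,-21.211) [heading=333, draw]
Final: pos=(21.486,-21.211), heading=333, 8 segment(s) drawn
Segments drawn: 8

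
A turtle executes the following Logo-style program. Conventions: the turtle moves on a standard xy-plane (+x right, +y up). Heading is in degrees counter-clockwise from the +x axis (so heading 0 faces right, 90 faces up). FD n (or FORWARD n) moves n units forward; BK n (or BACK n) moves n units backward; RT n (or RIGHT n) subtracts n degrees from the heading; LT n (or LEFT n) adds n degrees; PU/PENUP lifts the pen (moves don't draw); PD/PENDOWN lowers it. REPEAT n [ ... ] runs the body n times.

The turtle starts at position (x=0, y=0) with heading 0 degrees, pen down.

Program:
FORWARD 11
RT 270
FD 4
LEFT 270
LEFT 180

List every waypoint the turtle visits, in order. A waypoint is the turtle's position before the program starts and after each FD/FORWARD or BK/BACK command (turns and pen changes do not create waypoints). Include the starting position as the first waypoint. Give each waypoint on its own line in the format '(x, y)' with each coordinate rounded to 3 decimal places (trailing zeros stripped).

Executing turtle program step by step:
Start: pos=(0,0), heading=0, pen down
FD 11: (0,0) -> (11,0) [heading=0, draw]
RT 270: heading 0 -> 90
FD 4: (11,0) -> (11,4) [heading=90, draw]
LT 270: heading 90 -> 0
LT 180: heading 0 -> 180
Final: pos=(11,4), heading=180, 2 segment(s) drawn
Waypoints (3 total):
(0, 0)
(11, 0)
(11, 4)

Answer: (0, 0)
(11, 0)
(11, 4)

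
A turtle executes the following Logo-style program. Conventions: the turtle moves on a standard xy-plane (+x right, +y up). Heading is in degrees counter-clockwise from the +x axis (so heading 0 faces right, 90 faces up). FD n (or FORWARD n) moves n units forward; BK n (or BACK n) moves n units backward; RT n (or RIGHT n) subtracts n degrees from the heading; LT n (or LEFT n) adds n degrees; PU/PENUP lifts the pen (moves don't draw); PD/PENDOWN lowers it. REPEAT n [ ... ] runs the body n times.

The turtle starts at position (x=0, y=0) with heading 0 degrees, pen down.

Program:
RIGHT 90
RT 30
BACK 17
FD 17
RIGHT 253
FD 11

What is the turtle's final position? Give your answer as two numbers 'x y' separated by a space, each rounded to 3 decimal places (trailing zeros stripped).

Executing turtle program step by step:
Start: pos=(0,0), heading=0, pen down
RT 90: heading 0 -> 270
RT 30: heading 270 -> 240
BK 17: (0,0) -> (8.5,14.722) [heading=240, draw]
FD 17: (8.5,14.722) -> (0,0) [heading=240, draw]
RT 253: heading 240 -> 347
FD 11: (0,0) -> (10.718,-2.474) [heading=347, draw]
Final: pos=(10.718,-2.474), heading=347, 3 segment(s) drawn

Answer: 10.718 -2.474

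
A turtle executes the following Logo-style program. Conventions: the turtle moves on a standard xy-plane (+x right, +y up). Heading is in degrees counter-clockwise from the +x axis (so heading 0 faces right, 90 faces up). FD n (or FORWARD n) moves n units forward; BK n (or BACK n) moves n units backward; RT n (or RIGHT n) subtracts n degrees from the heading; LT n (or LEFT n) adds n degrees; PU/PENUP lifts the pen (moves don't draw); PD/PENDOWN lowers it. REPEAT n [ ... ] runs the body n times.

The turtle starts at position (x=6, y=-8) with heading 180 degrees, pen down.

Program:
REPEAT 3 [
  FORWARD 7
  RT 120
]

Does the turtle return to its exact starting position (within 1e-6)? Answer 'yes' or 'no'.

Answer: yes

Derivation:
Executing turtle program step by step:
Start: pos=(6,-8), heading=180, pen down
REPEAT 3 [
  -- iteration 1/3 --
  FD 7: (6,-8) -> (-1,-8) [heading=180, draw]
  RT 120: heading 180 -> 60
  -- iteration 2/3 --
  FD 7: (-1,-8) -> (2.5,-1.938) [heading=60, draw]
  RT 120: heading 60 -> 300
  -- iteration 3/3 --
  FD 7: (2.5,-1.938) -> (6,-8) [heading=300, draw]
  RT 120: heading 300 -> 180
]
Final: pos=(6,-8), heading=180, 3 segment(s) drawn

Start position: (6, -8)
Final position: (6, -8)
Distance = 0; < 1e-6 -> CLOSED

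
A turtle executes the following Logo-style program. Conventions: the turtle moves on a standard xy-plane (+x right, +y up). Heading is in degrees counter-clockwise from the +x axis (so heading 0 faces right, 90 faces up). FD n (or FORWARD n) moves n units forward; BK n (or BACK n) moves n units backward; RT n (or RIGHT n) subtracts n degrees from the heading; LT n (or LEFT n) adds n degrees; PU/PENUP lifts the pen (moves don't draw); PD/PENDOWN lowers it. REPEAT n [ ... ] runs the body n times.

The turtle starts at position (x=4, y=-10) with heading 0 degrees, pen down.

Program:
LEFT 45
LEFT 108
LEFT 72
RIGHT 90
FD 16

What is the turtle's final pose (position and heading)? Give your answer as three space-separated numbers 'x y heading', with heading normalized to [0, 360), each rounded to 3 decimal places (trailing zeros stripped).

Executing turtle program step by step:
Start: pos=(4,-10), heading=0, pen down
LT 45: heading 0 -> 45
LT 108: heading 45 -> 153
LT 72: heading 153 -> 225
RT 90: heading 225 -> 135
FD 16: (4,-10) -> (-7.314,1.314) [heading=135, draw]
Final: pos=(-7.314,1.314), heading=135, 1 segment(s) drawn

Answer: -7.314 1.314 135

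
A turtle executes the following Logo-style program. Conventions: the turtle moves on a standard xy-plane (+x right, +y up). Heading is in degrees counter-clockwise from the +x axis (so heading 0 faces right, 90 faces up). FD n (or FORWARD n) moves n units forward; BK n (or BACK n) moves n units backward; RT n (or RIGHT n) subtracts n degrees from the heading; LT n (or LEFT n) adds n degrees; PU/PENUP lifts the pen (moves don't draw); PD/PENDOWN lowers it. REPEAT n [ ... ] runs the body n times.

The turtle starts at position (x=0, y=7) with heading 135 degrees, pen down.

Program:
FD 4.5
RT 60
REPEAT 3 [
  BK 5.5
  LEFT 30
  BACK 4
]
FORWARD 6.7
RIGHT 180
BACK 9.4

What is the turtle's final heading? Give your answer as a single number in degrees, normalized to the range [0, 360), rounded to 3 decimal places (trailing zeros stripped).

Answer: 345

Derivation:
Executing turtle program step by step:
Start: pos=(0,7), heading=135, pen down
FD 4.5: (0,7) -> (-3.182,10.182) [heading=135, draw]
RT 60: heading 135 -> 75
REPEAT 3 [
  -- iteration 1/3 --
  BK 5.5: (-3.182,10.182) -> (-4.605,4.869) [heading=75, draw]
  LT 30: heading 75 -> 105
  BK 4: (-4.605,4.869) -> (-3.57,1.006) [heading=105, draw]
  -- iteration 2/3 --
  BK 5.5: (-3.57,1.006) -> (-2.147,-4.307) [heading=105, draw]
  LT 30: heading 105 -> 135
  BK 4: (-2.147,-4.307) -> (0.682,-7.135) [heading=135, draw]
  -- iteration 3/3 --
  BK 5.5: (0.682,-7.135) -> (4.571,-11.024) [heading=135, draw]
  LT 30: heading 135 -> 165
  BK 4: (4.571,-11.024) -> (8.435,-12.06) [heading=165, draw]
]
FD 6.7: (8.435,-12.06) -> (1.963,-10.326) [heading=165, draw]
RT 180: heading 165 -> 345
BK 9.4: (1.963,-10.326) -> (-7.117,-7.893) [heading=345, draw]
Final: pos=(-7.117,-7.893), heading=345, 9 segment(s) drawn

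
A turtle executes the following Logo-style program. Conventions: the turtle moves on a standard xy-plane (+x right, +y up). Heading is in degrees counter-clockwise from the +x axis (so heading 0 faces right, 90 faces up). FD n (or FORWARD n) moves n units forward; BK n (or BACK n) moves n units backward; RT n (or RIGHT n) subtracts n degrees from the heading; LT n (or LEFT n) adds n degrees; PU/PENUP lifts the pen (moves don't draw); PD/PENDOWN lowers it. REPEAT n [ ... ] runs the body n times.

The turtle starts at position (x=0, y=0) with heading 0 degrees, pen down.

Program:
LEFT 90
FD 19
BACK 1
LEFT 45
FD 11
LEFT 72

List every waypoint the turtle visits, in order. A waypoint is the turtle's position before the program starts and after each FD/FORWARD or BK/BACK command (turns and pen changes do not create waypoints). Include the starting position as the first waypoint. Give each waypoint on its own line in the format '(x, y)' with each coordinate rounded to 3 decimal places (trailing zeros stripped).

Executing turtle program step by step:
Start: pos=(0,0), heading=0, pen down
LT 90: heading 0 -> 90
FD 19: (0,0) -> (0,19) [heading=90, draw]
BK 1: (0,19) -> (0,18) [heading=90, draw]
LT 45: heading 90 -> 135
FD 11: (0,18) -> (-7.778,25.778) [heading=135, draw]
LT 72: heading 135 -> 207
Final: pos=(-7.778,25.778), heading=207, 3 segment(s) drawn
Waypoints (4 total):
(0, 0)
(0, 19)
(0, 18)
(-7.778, 25.778)

Answer: (0, 0)
(0, 19)
(0, 18)
(-7.778, 25.778)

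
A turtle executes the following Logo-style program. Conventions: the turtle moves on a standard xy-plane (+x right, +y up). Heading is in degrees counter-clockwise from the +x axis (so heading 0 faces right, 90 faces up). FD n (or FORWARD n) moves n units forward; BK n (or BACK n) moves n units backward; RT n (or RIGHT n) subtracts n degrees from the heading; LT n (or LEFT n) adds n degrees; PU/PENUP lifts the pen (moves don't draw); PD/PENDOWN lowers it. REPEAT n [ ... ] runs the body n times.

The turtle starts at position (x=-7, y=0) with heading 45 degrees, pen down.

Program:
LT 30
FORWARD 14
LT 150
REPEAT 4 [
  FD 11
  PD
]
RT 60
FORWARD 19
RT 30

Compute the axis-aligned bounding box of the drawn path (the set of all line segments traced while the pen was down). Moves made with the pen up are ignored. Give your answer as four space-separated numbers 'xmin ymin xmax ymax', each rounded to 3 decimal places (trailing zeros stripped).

Executing turtle program step by step:
Start: pos=(-7,0), heading=45, pen down
LT 30: heading 45 -> 75
FD 14: (-7,0) -> (-3.377,13.523) [heading=75, draw]
LT 150: heading 75 -> 225
REPEAT 4 [
  -- iteration 1/4 --
  FD 11: (-3.377,13.523) -> (-11.155,5.745) [heading=225, draw]
  PD: pen down
  -- iteration 2/4 --
  FD 11: (-11.155,5.745) -> (-18.933,-2.033) [heading=225, draw]
  PD: pen down
  -- iteration 3/4 --
  FD 11: (-18.933,-2.033) -> (-26.711,-9.812) [heading=225, draw]
  PD: pen down
  -- iteration 4/4 --
  FD 11: (-26.711,-9.812) -> (-34.489,-17.59) [heading=225, draw]
  PD: pen down
]
RT 60: heading 225 -> 165
FD 19: (-34.489,-17.59) -> (-52.842,-12.672) [heading=165, draw]
RT 30: heading 165 -> 135
Final: pos=(-52.842,-12.672), heading=135, 6 segment(s) drawn

Segment endpoints: x in {-52.842, -34.489, -26.711, -18.933, -11.155, -7, -3.377}, y in {-17.59, -12.672, -9.812, -2.033, 0, 5.745, 13.523}
xmin=-52.842, ymin=-17.59, xmax=-3.377, ymax=13.523

Answer: -52.842 -17.59 -3.377 13.523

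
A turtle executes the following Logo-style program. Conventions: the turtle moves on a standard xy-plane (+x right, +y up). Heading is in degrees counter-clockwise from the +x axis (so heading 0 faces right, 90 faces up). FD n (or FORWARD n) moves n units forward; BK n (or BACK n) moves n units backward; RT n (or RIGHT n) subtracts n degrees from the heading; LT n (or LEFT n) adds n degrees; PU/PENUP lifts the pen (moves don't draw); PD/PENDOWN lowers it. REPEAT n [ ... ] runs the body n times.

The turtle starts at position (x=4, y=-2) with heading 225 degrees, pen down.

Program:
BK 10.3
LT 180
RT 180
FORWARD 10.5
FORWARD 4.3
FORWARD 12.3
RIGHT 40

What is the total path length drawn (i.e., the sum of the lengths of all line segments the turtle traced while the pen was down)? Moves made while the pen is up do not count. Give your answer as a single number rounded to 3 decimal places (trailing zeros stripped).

Executing turtle program step by step:
Start: pos=(4,-2), heading=225, pen down
BK 10.3: (4,-2) -> (11.283,5.283) [heading=225, draw]
LT 180: heading 225 -> 45
RT 180: heading 45 -> 225
FD 10.5: (11.283,5.283) -> (3.859,-2.141) [heading=225, draw]
FD 4.3: (3.859,-2.141) -> (0.818,-5.182) [heading=225, draw]
FD 12.3: (0.818,-5.182) -> (-7.879,-13.879) [heading=225, draw]
RT 40: heading 225 -> 185
Final: pos=(-7.879,-13.879), heading=185, 4 segment(s) drawn

Segment lengths:
  seg 1: (4,-2) -> (11.283,5.283), length = 10.3
  seg 2: (11.283,5.283) -> (3.859,-2.141), length = 10.5
  seg 3: (3.859,-2.141) -> (0.818,-5.182), length = 4.3
  seg 4: (0.818,-5.182) -> (-7.879,-13.879), length = 12.3
Total = 37.4

Answer: 37.4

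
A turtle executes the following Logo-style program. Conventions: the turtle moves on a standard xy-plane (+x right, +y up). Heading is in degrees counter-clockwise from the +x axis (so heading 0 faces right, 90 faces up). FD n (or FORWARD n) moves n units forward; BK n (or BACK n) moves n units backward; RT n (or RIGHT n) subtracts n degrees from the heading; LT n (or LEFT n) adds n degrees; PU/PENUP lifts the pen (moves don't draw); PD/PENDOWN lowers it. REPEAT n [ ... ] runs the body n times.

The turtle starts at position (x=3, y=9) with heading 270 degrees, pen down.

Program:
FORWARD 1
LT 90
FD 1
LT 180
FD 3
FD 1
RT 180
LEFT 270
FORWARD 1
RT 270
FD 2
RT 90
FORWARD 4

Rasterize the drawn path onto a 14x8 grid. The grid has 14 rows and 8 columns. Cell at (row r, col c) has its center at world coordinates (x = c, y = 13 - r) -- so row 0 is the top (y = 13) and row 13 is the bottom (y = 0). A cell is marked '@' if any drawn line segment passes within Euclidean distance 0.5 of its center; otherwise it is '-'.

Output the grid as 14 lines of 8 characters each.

Segment 0: (3,9) -> (3,8)
Segment 1: (3,8) -> (4,8)
Segment 2: (4,8) -> (1,8)
Segment 3: (1,8) -> (0,8)
Segment 4: (0,8) -> (-0,7)
Segment 5: (-0,7) -> (2,7)
Segment 6: (2,7) -> (2,3)

Answer: --------
--------
--------
--------
---@----
@@@@@---
@@@-----
--@-----
--@-----
--@-----
--@-----
--------
--------
--------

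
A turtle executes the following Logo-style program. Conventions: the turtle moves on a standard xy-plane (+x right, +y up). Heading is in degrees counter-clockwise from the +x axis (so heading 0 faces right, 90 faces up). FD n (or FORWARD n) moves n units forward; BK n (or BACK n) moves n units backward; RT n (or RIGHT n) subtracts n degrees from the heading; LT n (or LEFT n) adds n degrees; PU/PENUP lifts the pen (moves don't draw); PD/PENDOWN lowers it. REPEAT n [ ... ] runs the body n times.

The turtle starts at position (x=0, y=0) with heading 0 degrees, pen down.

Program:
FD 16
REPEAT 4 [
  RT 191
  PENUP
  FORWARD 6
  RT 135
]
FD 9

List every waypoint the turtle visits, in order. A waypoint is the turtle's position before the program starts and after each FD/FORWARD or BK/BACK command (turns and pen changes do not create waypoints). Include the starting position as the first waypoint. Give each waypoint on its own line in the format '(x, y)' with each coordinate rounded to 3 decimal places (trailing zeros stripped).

Executing turtle program step by step:
Start: pos=(0,0), heading=0, pen down
FD 16: (0,0) -> (16,0) [heading=0, draw]
REPEAT 4 [
  -- iteration 1/4 --
  RT 191: heading 0 -> 169
  PU: pen up
  FD 6: (16,0) -> (10.11,1.145) [heading=169, move]
  RT 135: heading 169 -> 34
  -- iteration 2/4 --
  RT 191: heading 34 -> 203
  PU: pen up
  FD 6: (10.11,1.145) -> (4.587,-1.2) [heading=203, move]
  RT 135: heading 203 -> 68
  -- iteration 3/4 --
  RT 191: heading 68 -> 237
  PU: pen up
  FD 6: (4.587,-1.2) -> (1.319,-6.232) [heading=237, move]
  RT 135: heading 237 -> 102
  -- iteration 4/4 --
  RT 191: heading 102 -> 271
  PU: pen up
  FD 6: (1.319,-6.232) -> (1.424,-12.231) [heading=271, move]
  RT 135: heading 271 -> 136
]
FD 9: (1.424,-12.231) -> (-5.05,-5.979) [heading=136, move]
Final: pos=(-5.05,-5.979), heading=136, 1 segment(s) drawn
Waypoints (7 total):
(0, 0)
(16, 0)
(10.11, 1.145)
(4.587, -1.2)
(1.319, -6.232)
(1.424, -12.231)
(-5.05, -5.979)

Answer: (0, 0)
(16, 0)
(10.11, 1.145)
(4.587, -1.2)
(1.319, -6.232)
(1.424, -12.231)
(-5.05, -5.979)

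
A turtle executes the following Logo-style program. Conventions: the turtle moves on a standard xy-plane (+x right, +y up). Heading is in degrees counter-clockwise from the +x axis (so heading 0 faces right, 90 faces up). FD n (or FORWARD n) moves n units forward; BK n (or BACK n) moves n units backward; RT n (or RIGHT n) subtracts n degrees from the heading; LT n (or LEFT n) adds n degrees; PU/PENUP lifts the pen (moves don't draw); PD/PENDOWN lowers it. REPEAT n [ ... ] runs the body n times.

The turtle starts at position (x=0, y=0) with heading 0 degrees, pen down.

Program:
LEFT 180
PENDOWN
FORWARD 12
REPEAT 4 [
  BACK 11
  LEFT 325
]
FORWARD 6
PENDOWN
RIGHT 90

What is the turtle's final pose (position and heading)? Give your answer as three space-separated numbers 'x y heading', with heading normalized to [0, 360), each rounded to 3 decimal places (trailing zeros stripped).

Answer: 13.522 -23.414 310

Derivation:
Executing turtle program step by step:
Start: pos=(0,0), heading=0, pen down
LT 180: heading 0 -> 180
PD: pen down
FD 12: (0,0) -> (-12,0) [heading=180, draw]
REPEAT 4 [
  -- iteration 1/4 --
  BK 11: (-12,0) -> (-1,0) [heading=180, draw]
  LT 325: heading 180 -> 145
  -- iteration 2/4 --
  BK 11: (-1,0) -> (8.011,-6.309) [heading=145, draw]
  LT 325: heading 145 -> 110
  -- iteration 3/4 --
  BK 11: (8.011,-6.309) -> (11.773,-16.646) [heading=110, draw]
  LT 325: heading 110 -> 75
  -- iteration 4/4 --
  BK 11: (11.773,-16.646) -> (8.926,-27.271) [heading=75, draw]
  LT 325: heading 75 -> 40
]
FD 6: (8.926,-27.271) -> (13.522,-23.414) [heading=40, draw]
PD: pen down
RT 90: heading 40 -> 310
Final: pos=(13.522,-23.414), heading=310, 6 segment(s) drawn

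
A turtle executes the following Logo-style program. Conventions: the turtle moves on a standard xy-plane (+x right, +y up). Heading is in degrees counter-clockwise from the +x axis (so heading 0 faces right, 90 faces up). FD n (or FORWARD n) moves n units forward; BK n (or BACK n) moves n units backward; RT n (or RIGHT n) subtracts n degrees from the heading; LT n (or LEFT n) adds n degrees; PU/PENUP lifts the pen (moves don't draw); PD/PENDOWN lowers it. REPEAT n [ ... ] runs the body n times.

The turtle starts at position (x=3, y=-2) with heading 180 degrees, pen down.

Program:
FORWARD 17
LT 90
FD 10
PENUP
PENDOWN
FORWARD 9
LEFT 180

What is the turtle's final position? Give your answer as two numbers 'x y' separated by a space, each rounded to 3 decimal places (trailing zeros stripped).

Answer: -14 -21

Derivation:
Executing turtle program step by step:
Start: pos=(3,-2), heading=180, pen down
FD 17: (3,-2) -> (-14,-2) [heading=180, draw]
LT 90: heading 180 -> 270
FD 10: (-14,-2) -> (-14,-12) [heading=270, draw]
PU: pen up
PD: pen down
FD 9: (-14,-12) -> (-14,-21) [heading=270, draw]
LT 180: heading 270 -> 90
Final: pos=(-14,-21), heading=90, 3 segment(s) drawn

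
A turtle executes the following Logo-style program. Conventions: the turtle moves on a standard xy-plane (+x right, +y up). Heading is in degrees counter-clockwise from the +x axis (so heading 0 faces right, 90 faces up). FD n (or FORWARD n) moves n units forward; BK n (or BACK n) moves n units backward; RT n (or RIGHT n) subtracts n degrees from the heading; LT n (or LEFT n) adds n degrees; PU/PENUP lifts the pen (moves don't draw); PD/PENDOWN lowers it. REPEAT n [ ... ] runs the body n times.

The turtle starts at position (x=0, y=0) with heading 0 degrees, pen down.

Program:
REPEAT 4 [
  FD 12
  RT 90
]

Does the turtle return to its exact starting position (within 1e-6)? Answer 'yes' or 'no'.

Executing turtle program step by step:
Start: pos=(0,0), heading=0, pen down
REPEAT 4 [
  -- iteration 1/4 --
  FD 12: (0,0) -> (12,0) [heading=0, draw]
  RT 90: heading 0 -> 270
  -- iteration 2/4 --
  FD 12: (12,0) -> (12,-12) [heading=270, draw]
  RT 90: heading 270 -> 180
  -- iteration 3/4 --
  FD 12: (12,-12) -> (0,-12) [heading=180, draw]
  RT 90: heading 180 -> 90
  -- iteration 4/4 --
  FD 12: (0,-12) -> (0,0) [heading=90, draw]
  RT 90: heading 90 -> 0
]
Final: pos=(0,0), heading=0, 4 segment(s) drawn

Start position: (0, 0)
Final position: (0, 0)
Distance = 0; < 1e-6 -> CLOSED

Answer: yes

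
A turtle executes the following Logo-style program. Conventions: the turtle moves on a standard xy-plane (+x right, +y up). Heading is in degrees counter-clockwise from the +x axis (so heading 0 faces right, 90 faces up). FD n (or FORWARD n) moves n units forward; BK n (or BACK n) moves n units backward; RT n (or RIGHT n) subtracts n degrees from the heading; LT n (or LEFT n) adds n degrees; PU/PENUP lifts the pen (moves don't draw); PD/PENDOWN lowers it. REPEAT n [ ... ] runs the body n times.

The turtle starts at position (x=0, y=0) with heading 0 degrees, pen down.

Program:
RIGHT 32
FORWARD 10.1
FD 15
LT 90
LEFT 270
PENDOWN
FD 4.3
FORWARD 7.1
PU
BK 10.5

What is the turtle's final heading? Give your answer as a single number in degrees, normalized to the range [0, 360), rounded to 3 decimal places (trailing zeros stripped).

Executing turtle program step by step:
Start: pos=(0,0), heading=0, pen down
RT 32: heading 0 -> 328
FD 10.1: (0,0) -> (8.565,-5.352) [heading=328, draw]
FD 15: (8.565,-5.352) -> (21.286,-13.301) [heading=328, draw]
LT 90: heading 328 -> 58
LT 270: heading 58 -> 328
PD: pen down
FD 4.3: (21.286,-13.301) -> (24.933,-15.58) [heading=328, draw]
FD 7.1: (24.933,-15.58) -> (30.954,-19.342) [heading=328, draw]
PU: pen up
BK 10.5: (30.954,-19.342) -> (22.049,-13.778) [heading=328, move]
Final: pos=(22.049,-13.778), heading=328, 4 segment(s) drawn

Answer: 328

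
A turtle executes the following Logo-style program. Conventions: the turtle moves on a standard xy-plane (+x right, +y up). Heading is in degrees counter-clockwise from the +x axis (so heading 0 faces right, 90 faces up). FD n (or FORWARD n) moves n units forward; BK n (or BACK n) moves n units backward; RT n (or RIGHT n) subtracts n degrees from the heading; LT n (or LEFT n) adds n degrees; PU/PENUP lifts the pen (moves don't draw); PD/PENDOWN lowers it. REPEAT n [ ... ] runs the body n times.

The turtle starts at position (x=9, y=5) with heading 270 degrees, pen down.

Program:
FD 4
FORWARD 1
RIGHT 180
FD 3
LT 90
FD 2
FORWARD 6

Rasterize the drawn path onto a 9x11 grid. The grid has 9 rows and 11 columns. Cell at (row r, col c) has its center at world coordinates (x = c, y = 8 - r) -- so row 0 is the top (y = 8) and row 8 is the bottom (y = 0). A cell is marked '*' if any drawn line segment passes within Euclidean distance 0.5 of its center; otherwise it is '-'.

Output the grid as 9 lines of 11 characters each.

Segment 0: (9,5) -> (9,1)
Segment 1: (9,1) -> (9,0)
Segment 2: (9,0) -> (9,3)
Segment 3: (9,3) -> (7,3)
Segment 4: (7,3) -> (1,3)

Answer: -----------
-----------
-----------
---------*-
---------*-
-*********-
---------*-
---------*-
---------*-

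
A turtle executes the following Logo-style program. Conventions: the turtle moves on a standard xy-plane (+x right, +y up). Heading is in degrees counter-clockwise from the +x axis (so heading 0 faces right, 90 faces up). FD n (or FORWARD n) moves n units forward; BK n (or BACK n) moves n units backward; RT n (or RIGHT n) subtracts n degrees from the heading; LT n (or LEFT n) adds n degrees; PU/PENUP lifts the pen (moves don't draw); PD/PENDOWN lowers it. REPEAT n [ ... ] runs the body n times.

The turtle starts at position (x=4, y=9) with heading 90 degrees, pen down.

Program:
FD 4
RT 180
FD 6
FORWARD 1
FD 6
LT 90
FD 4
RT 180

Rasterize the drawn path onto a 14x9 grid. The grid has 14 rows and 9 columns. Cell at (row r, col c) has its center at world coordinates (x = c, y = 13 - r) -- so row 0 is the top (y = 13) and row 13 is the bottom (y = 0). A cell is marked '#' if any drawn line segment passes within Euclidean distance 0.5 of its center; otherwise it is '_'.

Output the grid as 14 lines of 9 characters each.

Answer: ____#____
____#____
____#____
____#____
____#____
____#____
____#____
____#____
____#____
____#____
____#____
____#____
____#____
____#####

Derivation:
Segment 0: (4,9) -> (4,13)
Segment 1: (4,13) -> (4,7)
Segment 2: (4,7) -> (4,6)
Segment 3: (4,6) -> (4,0)
Segment 4: (4,0) -> (8,0)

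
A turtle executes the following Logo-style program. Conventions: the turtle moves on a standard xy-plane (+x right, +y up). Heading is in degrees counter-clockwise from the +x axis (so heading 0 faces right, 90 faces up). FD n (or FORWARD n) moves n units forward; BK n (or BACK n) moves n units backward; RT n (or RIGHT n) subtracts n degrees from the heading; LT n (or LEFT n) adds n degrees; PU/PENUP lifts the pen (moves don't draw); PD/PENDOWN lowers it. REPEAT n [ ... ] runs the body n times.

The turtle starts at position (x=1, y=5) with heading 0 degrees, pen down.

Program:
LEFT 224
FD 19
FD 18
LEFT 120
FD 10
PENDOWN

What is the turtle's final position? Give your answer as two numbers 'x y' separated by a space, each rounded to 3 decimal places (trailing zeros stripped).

Answer: -16.003 -23.459

Derivation:
Executing turtle program step by step:
Start: pos=(1,5), heading=0, pen down
LT 224: heading 0 -> 224
FD 19: (1,5) -> (-12.667,-8.199) [heading=224, draw]
FD 18: (-12.667,-8.199) -> (-25.616,-20.702) [heading=224, draw]
LT 120: heading 224 -> 344
FD 10: (-25.616,-20.702) -> (-16.003,-23.459) [heading=344, draw]
PD: pen down
Final: pos=(-16.003,-23.459), heading=344, 3 segment(s) drawn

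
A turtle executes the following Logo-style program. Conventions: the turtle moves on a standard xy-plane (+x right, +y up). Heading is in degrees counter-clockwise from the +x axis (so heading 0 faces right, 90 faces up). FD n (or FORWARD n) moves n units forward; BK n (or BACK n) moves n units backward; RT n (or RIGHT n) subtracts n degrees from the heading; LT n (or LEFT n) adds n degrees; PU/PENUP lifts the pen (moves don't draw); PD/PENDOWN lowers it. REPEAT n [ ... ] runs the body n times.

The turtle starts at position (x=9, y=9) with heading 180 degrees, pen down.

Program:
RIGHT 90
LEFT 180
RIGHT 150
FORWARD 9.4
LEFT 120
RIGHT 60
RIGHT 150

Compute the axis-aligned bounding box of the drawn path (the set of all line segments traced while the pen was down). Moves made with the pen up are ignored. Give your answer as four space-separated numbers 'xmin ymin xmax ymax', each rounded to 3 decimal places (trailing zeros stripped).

Executing turtle program step by step:
Start: pos=(9,9), heading=180, pen down
RT 90: heading 180 -> 90
LT 180: heading 90 -> 270
RT 150: heading 270 -> 120
FD 9.4: (9,9) -> (4.3,17.141) [heading=120, draw]
LT 120: heading 120 -> 240
RT 60: heading 240 -> 180
RT 150: heading 180 -> 30
Final: pos=(4.3,17.141), heading=30, 1 segment(s) drawn

Segment endpoints: x in {4.3, 9}, y in {9, 17.141}
xmin=4.3, ymin=9, xmax=9, ymax=17.141

Answer: 4.3 9 9 17.141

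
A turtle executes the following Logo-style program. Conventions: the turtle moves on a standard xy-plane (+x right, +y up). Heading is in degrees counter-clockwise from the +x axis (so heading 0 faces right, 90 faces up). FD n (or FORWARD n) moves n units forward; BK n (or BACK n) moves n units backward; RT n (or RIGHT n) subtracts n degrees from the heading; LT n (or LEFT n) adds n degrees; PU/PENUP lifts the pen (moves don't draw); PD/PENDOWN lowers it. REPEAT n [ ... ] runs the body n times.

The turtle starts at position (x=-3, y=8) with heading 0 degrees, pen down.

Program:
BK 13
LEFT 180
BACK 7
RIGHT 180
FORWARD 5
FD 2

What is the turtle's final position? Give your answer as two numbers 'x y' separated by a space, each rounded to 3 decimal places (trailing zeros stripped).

Answer: -2 8

Derivation:
Executing turtle program step by step:
Start: pos=(-3,8), heading=0, pen down
BK 13: (-3,8) -> (-16,8) [heading=0, draw]
LT 180: heading 0 -> 180
BK 7: (-16,8) -> (-9,8) [heading=180, draw]
RT 180: heading 180 -> 0
FD 5: (-9,8) -> (-4,8) [heading=0, draw]
FD 2: (-4,8) -> (-2,8) [heading=0, draw]
Final: pos=(-2,8), heading=0, 4 segment(s) drawn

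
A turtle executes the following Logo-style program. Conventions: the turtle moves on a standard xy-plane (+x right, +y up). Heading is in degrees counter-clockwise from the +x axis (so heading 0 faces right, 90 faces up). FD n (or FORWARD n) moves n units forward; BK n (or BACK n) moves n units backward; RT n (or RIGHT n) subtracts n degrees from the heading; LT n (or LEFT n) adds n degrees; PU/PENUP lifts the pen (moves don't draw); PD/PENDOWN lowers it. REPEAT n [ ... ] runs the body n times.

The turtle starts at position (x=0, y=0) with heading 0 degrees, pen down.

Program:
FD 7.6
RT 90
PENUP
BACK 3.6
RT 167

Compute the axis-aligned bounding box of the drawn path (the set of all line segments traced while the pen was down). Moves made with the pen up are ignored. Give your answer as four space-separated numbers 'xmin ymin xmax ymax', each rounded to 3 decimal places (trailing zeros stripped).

Answer: 0 0 7.6 0

Derivation:
Executing turtle program step by step:
Start: pos=(0,0), heading=0, pen down
FD 7.6: (0,0) -> (7.6,0) [heading=0, draw]
RT 90: heading 0 -> 270
PU: pen up
BK 3.6: (7.6,0) -> (7.6,3.6) [heading=270, move]
RT 167: heading 270 -> 103
Final: pos=(7.6,3.6), heading=103, 1 segment(s) drawn

Segment endpoints: x in {0, 7.6}, y in {0}
xmin=0, ymin=0, xmax=7.6, ymax=0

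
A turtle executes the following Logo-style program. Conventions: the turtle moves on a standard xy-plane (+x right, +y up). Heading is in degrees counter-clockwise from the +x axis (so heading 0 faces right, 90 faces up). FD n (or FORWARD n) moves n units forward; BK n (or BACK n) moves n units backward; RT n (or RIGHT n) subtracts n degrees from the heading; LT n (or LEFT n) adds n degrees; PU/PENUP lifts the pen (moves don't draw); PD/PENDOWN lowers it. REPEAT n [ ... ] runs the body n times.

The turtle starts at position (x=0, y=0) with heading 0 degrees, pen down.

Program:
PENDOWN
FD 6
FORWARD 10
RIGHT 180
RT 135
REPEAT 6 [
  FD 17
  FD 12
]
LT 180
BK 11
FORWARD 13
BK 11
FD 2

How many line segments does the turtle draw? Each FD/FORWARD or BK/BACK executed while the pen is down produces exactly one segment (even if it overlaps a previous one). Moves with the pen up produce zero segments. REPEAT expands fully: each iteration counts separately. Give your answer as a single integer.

Answer: 18

Derivation:
Executing turtle program step by step:
Start: pos=(0,0), heading=0, pen down
PD: pen down
FD 6: (0,0) -> (6,0) [heading=0, draw]
FD 10: (6,0) -> (16,0) [heading=0, draw]
RT 180: heading 0 -> 180
RT 135: heading 180 -> 45
REPEAT 6 [
  -- iteration 1/6 --
  FD 17: (16,0) -> (28.021,12.021) [heading=45, draw]
  FD 12: (28.021,12.021) -> (36.506,20.506) [heading=45, draw]
  -- iteration 2/6 --
  FD 17: (36.506,20.506) -> (48.527,32.527) [heading=45, draw]
  FD 12: (48.527,32.527) -> (57.012,41.012) [heading=45, draw]
  -- iteration 3/6 --
  FD 17: (57.012,41.012) -> (69.033,53.033) [heading=45, draw]
  FD 12: (69.033,53.033) -> (77.518,61.518) [heading=45, draw]
  -- iteration 4/6 --
  FD 17: (77.518,61.518) -> (89.539,73.539) [heading=45, draw]
  FD 12: (89.539,73.539) -> (98.024,82.024) [heading=45, draw]
  -- iteration 5/6 --
  FD 17: (98.024,82.024) -> (110.045,94.045) [heading=45, draw]
  FD 12: (110.045,94.045) -> (118.53,102.53) [heading=45, draw]
  -- iteration 6/6 --
  FD 17: (118.53,102.53) -> (130.551,114.551) [heading=45, draw]
  FD 12: (130.551,114.551) -> (139.037,123.037) [heading=45, draw]
]
LT 180: heading 45 -> 225
BK 11: (139.037,123.037) -> (146.815,130.815) [heading=225, draw]
FD 13: (146.815,130.815) -> (137.622,121.622) [heading=225, draw]
BK 11: (137.622,121.622) -> (145.401,129.401) [heading=225, draw]
FD 2: (145.401,129.401) -> (143.986,127.986) [heading=225, draw]
Final: pos=(143.986,127.986), heading=225, 18 segment(s) drawn
Segments drawn: 18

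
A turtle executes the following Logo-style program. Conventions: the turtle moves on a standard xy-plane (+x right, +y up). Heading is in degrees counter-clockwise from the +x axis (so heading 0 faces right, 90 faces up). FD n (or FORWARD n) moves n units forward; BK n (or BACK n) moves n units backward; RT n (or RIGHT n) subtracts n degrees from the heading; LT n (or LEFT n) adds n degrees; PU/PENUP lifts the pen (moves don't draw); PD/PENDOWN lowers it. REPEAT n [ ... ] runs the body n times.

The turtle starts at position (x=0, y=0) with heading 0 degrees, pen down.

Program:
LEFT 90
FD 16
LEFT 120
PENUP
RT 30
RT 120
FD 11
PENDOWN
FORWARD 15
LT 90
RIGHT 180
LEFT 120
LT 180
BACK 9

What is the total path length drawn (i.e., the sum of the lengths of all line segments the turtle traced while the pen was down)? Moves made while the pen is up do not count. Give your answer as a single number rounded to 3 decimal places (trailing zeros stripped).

Answer: 40

Derivation:
Executing turtle program step by step:
Start: pos=(0,0), heading=0, pen down
LT 90: heading 0 -> 90
FD 16: (0,0) -> (0,16) [heading=90, draw]
LT 120: heading 90 -> 210
PU: pen up
RT 30: heading 210 -> 180
RT 120: heading 180 -> 60
FD 11: (0,16) -> (5.5,25.526) [heading=60, move]
PD: pen down
FD 15: (5.5,25.526) -> (13,38.517) [heading=60, draw]
LT 90: heading 60 -> 150
RT 180: heading 150 -> 330
LT 120: heading 330 -> 90
LT 180: heading 90 -> 270
BK 9: (13,38.517) -> (13,47.517) [heading=270, draw]
Final: pos=(13,47.517), heading=270, 3 segment(s) drawn

Segment lengths:
  seg 1: (0,0) -> (0,16), length = 16
  seg 2: (5.5,25.526) -> (13,38.517), length = 15
  seg 3: (13,38.517) -> (13,47.517), length = 9
Total = 40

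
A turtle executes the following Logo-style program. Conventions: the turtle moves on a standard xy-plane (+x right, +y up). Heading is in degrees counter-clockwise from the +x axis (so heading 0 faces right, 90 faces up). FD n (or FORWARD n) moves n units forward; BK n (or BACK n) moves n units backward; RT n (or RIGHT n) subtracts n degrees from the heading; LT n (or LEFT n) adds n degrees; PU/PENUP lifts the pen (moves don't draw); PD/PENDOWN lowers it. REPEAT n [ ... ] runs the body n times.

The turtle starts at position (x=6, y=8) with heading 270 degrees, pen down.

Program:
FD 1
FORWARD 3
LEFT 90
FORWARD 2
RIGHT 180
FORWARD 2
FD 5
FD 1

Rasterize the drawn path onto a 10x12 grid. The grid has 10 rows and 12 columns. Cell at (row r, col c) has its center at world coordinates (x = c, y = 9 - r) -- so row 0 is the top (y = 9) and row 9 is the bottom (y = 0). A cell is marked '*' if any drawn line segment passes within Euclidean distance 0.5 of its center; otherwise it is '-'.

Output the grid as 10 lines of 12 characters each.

Segment 0: (6,8) -> (6,7)
Segment 1: (6,7) -> (6,4)
Segment 2: (6,4) -> (8,4)
Segment 3: (8,4) -> (6,4)
Segment 4: (6,4) -> (1,4)
Segment 5: (1,4) -> (-0,4)

Answer: ------------
------*-----
------*-----
------*-----
------*-----
*********---
------------
------------
------------
------------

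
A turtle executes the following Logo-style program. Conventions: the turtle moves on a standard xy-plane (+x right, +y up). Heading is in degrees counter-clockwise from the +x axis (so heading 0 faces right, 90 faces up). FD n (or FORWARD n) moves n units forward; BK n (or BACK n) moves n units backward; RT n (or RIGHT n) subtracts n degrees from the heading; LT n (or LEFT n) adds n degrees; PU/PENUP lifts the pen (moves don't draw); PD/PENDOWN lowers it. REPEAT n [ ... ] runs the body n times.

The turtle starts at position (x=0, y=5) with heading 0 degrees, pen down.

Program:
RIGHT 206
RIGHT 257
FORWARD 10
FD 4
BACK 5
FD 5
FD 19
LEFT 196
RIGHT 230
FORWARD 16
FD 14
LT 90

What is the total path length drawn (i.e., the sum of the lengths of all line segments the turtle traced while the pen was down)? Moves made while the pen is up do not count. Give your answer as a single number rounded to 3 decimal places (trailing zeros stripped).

Answer: 73

Derivation:
Executing turtle program step by step:
Start: pos=(0,5), heading=0, pen down
RT 206: heading 0 -> 154
RT 257: heading 154 -> 257
FD 10: (0,5) -> (-2.25,-4.744) [heading=257, draw]
FD 4: (-2.25,-4.744) -> (-3.149,-8.641) [heading=257, draw]
BK 5: (-3.149,-8.641) -> (-2.025,-3.769) [heading=257, draw]
FD 5: (-2.025,-3.769) -> (-3.149,-8.641) [heading=257, draw]
FD 19: (-3.149,-8.641) -> (-7.423,-27.154) [heading=257, draw]
LT 196: heading 257 -> 93
RT 230: heading 93 -> 223
FD 16: (-7.423,-27.154) -> (-19.125,-38.066) [heading=223, draw]
FD 14: (-19.125,-38.066) -> (-29.364,-47.614) [heading=223, draw]
LT 90: heading 223 -> 313
Final: pos=(-29.364,-47.614), heading=313, 7 segment(s) drawn

Segment lengths:
  seg 1: (0,5) -> (-2.25,-4.744), length = 10
  seg 2: (-2.25,-4.744) -> (-3.149,-8.641), length = 4
  seg 3: (-3.149,-8.641) -> (-2.025,-3.769), length = 5
  seg 4: (-2.025,-3.769) -> (-3.149,-8.641), length = 5
  seg 5: (-3.149,-8.641) -> (-7.423,-27.154), length = 19
  seg 6: (-7.423,-27.154) -> (-19.125,-38.066), length = 16
  seg 7: (-19.125,-38.066) -> (-29.364,-47.614), length = 14
Total = 73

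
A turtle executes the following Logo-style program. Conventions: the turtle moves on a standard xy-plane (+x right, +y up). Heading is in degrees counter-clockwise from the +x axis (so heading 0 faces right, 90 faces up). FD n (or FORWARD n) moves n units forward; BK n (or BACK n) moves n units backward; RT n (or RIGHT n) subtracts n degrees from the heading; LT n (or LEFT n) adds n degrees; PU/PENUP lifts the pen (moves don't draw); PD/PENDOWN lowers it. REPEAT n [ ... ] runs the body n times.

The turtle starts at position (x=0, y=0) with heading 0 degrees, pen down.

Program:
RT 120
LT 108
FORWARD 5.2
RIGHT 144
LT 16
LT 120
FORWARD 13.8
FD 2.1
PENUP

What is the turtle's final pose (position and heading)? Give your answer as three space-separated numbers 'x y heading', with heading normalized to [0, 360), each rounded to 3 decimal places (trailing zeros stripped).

Answer: 20.027 -6.519 340

Derivation:
Executing turtle program step by step:
Start: pos=(0,0), heading=0, pen down
RT 120: heading 0 -> 240
LT 108: heading 240 -> 348
FD 5.2: (0,0) -> (5.086,-1.081) [heading=348, draw]
RT 144: heading 348 -> 204
LT 16: heading 204 -> 220
LT 120: heading 220 -> 340
FD 13.8: (5.086,-1.081) -> (18.054,-5.801) [heading=340, draw]
FD 2.1: (18.054,-5.801) -> (20.027,-6.519) [heading=340, draw]
PU: pen up
Final: pos=(20.027,-6.519), heading=340, 3 segment(s) drawn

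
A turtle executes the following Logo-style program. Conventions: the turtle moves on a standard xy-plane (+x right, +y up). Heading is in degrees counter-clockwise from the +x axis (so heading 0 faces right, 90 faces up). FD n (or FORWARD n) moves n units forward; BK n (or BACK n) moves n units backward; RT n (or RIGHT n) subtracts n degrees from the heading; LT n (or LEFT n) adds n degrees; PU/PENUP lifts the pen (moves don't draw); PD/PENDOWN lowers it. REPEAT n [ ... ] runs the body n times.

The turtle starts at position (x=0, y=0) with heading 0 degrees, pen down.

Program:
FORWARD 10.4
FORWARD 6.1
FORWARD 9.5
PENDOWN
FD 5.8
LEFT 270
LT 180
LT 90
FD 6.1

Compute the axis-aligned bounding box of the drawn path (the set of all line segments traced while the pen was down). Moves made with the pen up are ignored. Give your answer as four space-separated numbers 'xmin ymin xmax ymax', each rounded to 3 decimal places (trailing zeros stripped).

Answer: 0 0 31.8 0

Derivation:
Executing turtle program step by step:
Start: pos=(0,0), heading=0, pen down
FD 10.4: (0,0) -> (10.4,0) [heading=0, draw]
FD 6.1: (10.4,0) -> (16.5,0) [heading=0, draw]
FD 9.5: (16.5,0) -> (26,0) [heading=0, draw]
PD: pen down
FD 5.8: (26,0) -> (31.8,0) [heading=0, draw]
LT 270: heading 0 -> 270
LT 180: heading 270 -> 90
LT 90: heading 90 -> 180
FD 6.1: (31.8,0) -> (25.7,0) [heading=180, draw]
Final: pos=(25.7,0), heading=180, 5 segment(s) drawn

Segment endpoints: x in {0, 10.4, 16.5, 25.7, 26, 31.8}, y in {0, 0}
xmin=0, ymin=0, xmax=31.8, ymax=0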